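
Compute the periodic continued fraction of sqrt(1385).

Write x_i = (sqrt(1385) + m_i)/d_i with (m_0, d_0) = (0, 1). a_0 = floor(sqrt(1385)) = 37, since 37^2 = 1369 <= 1385 < 1444 = 38^2.
Iterate m_{i+1} = d_i*a_i - m_i, d_{i+1} = (1385 - m_{i+1}^2)/d_i, a_{i+1} = floor((a_0 + m_{i+1})/d_{i+1}):
  m_1 = 1*37 - 0 = 37, d_1 = (1385 - 37^2)/1 = 16/1 = 16, a_1 = floor((37 + 37)/16) = 4.
  m_2 = 16*4 - 37 = 27, d_2 = (1385 - 27^2)/16 = 656/16 = 41, a_2 = floor((37 + 27)/41) = 1.
  m_3 = 41*1 - 27 = 14, d_3 = (1385 - 14^2)/41 = 1189/41 = 29, a_3 = floor((37 + 14)/29) = 1.
  m_4 = 29*1 - 14 = 15, d_4 = (1385 - 15^2)/29 = 1160/29 = 40, a_4 = floor((37 + 15)/40) = 1.
  m_5 = 40*1 - 15 = 25, d_5 = (1385 - 25^2)/40 = 760/40 = 19, a_5 = floor((37 + 25)/19) = 3.
  m_6 = 19*3 - 25 = 32, d_6 = (1385 - 32^2)/19 = 361/19 = 19, a_6 = floor((37 + 32)/19) = 3.
  m_7 = 19*3 - 32 = 25, d_7 = (1385 - 25^2)/19 = 760/19 = 40, a_7 = floor((37 + 25)/40) = 1.
  m_8 = 40*1 - 25 = 15, d_8 = (1385 - 15^2)/40 = 1160/40 = 29, a_8 = floor((37 + 15)/29) = 1.
  m_9 = 29*1 - 15 = 14, d_9 = (1385 - 14^2)/29 = 1189/29 = 41, a_9 = floor((37 + 14)/41) = 1.
  m_10 = 41*1 - 14 = 27, d_10 = (1385 - 27^2)/41 = 656/41 = 16, a_10 = floor((37 + 27)/16) = 4.
  m_11 = 16*4 - 27 = 37, d_11 = (1385 - 37^2)/16 = 16/16 = 1, a_11 = floor((37 + 37)/1) = 74.
  m_12 = 1*74 - 37 = 37, d_12 = (1385 - 37^2)/1 = 16/1 = 16: (m_12, d_12) = (m_1, d_1) = (37, 16), so from here the quotients repeat a_1, ..., a_11; the period length is 11.
Hence the expansion of sqrt(1385) is a_0 = 37 followed by the repeating block 4, 1, 1, 1, 3, 3, 1, 1, 1, 4, 74 (period 11).

[37; (4, 1, 1, 1, 3, 3, 1, 1, 1, 4, 74)]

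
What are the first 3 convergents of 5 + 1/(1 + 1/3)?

Using the convergent recurrence p_i = a_i*p_{i-1} + p_{i-2}, q_i = a_i*q_{i-1} + q_{i-2} with p_{-2}=0, p_{-1}=1, q_{-2}=1, q_{-1}=0:
  i=0: a_0=5, p_0 = 5*1 + 0 = 5, q_0 = 5*0 + 1 = 1.
  i=1: a_1=1, p_1 = 1*5 + 1 = 6, q_1 = 1*1 + 0 = 1.
  i=2: a_2=3, p_2 = 3*6 + 5 = 23, q_2 = 3*1 + 1 = 4.

5/1, 6/1, 23/4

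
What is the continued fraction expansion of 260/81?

Run the Euclidean algorithm on 260 and 81; the successive quotients are the partial quotients a_0, a_1, ... (each step inverts the fractional part left over by the previous one):
  260 = 3*81 + 17, so a_0 = 3.
  81 = 4*17 + 13, so a_1 = 4.
  17 = 1*13 + 4, so a_2 = 1.
  13 = 3*4 + 1, so a_3 = 3.
  4 = 4*1 + 0, so a_4 = 4.
The remainder reaches 0 after 5 divisions, so the expansion has 5 partial quotients, read off in order.

[3; 4, 1, 3, 4]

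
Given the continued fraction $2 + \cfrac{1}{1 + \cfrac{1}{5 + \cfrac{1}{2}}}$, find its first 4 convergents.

2/1, 3/1, 17/6, 37/13

Using the convergent recurrence p_i = a_i*p_{i-1} + p_{i-2}, q_i = a_i*q_{i-1} + q_{i-2} with p_{-2}=0, p_{-1}=1, q_{-2}=1, q_{-1}=0:
  i=0: a_0=2, p_0 = 2*1 + 0 = 2, q_0 = 2*0 + 1 = 1.
  i=1: a_1=1, p_1 = 1*2 + 1 = 3, q_1 = 1*1 + 0 = 1.
  i=2: a_2=5, p_2 = 5*3 + 2 = 17, q_2 = 5*1 + 1 = 6.
  i=3: a_3=2, p_3 = 2*17 + 3 = 37, q_3 = 2*6 + 1 = 13.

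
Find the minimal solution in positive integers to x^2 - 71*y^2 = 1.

(x, y) = (3480, 413)

First expand sqrt(71) as a continued fraction. With x_i = (sqrt(71) + m_i)/d_i and (m_0, d_0) = (0, 1): a_0 = floor(sqrt(71)) = 8, since 8^2 = 64 <= 71 < 81 = 9^2.
Iterate m_{i+1} = d_i*a_i - m_i, d_{i+1} = (71 - m_{i+1}^2)/d_i, a_{i+1} = floor((a_0 + m_{i+1})/d_{i+1}):
  m_1 = 1*8 - 0 = 8, d_1 = (71 - 8^2)/1 = 7/1 = 7, a_1 = floor((8 + 8)/7) = 2.
  m_2 = 7*2 - 8 = 6, d_2 = (71 - 6^2)/7 = 35/7 = 5, a_2 = floor((8 + 6)/5) = 2.
  m_3 = 5*2 - 6 = 4, d_3 = (71 - 4^2)/5 = 55/5 = 11, a_3 = floor((8 + 4)/11) = 1.
  m_4 = 11*1 - 4 = 7, d_4 = (71 - 7^2)/11 = 22/11 = 2, a_4 = floor((8 + 7)/2) = 7.
  m_5 = 2*7 - 7 = 7, d_5 = (71 - 7^2)/2 = 22/2 = 11, a_5 = floor((8 + 7)/11) = 1.
  m_6 = 11*1 - 7 = 4, d_6 = (71 - 4^2)/11 = 55/11 = 5, a_6 = floor((8 + 4)/5) = 2.
  m_7 = 5*2 - 4 = 6, d_7 = (71 - 6^2)/5 = 35/5 = 7, a_7 = floor((8 + 6)/7) = 2.
  m_8 = 7*2 - 6 = 8, d_8 = (71 - 8^2)/7 = 7/7 = 1, a_8 = floor((8 + 8)/1) = 16.
  m_9 = 1*16 - 8 = 8, d_9 = (71 - 8^2)/1 = 7/1 = 7: (m_9, d_9) = (m_1, d_1) = (8, 7), so from here the quotients repeat a_1, ..., a_8; the period length is 8.
So sqrt(71) = [8; (2, 2, 1, 7, 1, 2, 2, 16)] with period length k = 8.
k is even, so the fundamental solution of x^2 - 71y^2 = 1 is (p_{k-1}, q_{k-1}) = (p_7, q_7); compute convergents through index 7.
Convergents (p_i = a_i*p_{i-1} + p_{i-2}, q_i = a_i*q_{i-1} + q_{i-2} with p_{-2}=0, p_{-1}=1, q_{-2}=1, q_{-1}=0):
  i=0: a_0=8, p_0 = 8*1 + 0 = 8, q_0 = 8*0 + 1 = 1.
  i=1: a_1=2, p_1 = 2*8 + 1 = 17, q_1 = 2*1 + 0 = 2.
  i=2: a_2=2, p_2 = 2*17 + 8 = 42, q_2 = 2*2 + 1 = 5.
  i=3: a_3=1, p_3 = 1*42 + 17 = 59, q_3 = 1*5 + 2 = 7.
  i=4: a_4=7, p_4 = 7*59 + 42 = 455, q_4 = 7*7 + 5 = 54.
  i=5: a_5=1, p_5 = 1*455 + 59 = 514, q_5 = 1*54 + 7 = 61.
  i=6: a_6=2, p_6 = 2*514 + 455 = 1483, q_6 = 2*61 + 54 = 176.
  i=7: a_7=2, p_7 = 2*1483 + 514 = 3480, q_7 = 2*176 + 61 = 413.
Check: 3480^2 - 71*413^2 = 12110400 - 12110399 = 1, so (x, y) = (3480, 413) solves the equation, and by the theorem it is the least positive solution.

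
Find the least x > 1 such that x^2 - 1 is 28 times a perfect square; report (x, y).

First expand sqrt(28) as a continued fraction. With x_i = (sqrt(28) + m_i)/d_i and (m_0, d_0) = (0, 1): a_0 = floor(sqrt(28)) = 5, since 5^2 = 25 <= 28 < 36 = 6^2.
Iterate m_{i+1} = d_i*a_i - m_i, d_{i+1} = (28 - m_{i+1}^2)/d_i, a_{i+1} = floor((a_0 + m_{i+1})/d_{i+1}):
  m_1 = 1*5 - 0 = 5, d_1 = (28 - 5^2)/1 = 3/1 = 3, a_1 = floor((5 + 5)/3) = 3.
  m_2 = 3*3 - 5 = 4, d_2 = (28 - 4^2)/3 = 12/3 = 4, a_2 = floor((5 + 4)/4) = 2.
  m_3 = 4*2 - 4 = 4, d_3 = (28 - 4^2)/4 = 12/4 = 3, a_3 = floor((5 + 4)/3) = 3.
  m_4 = 3*3 - 4 = 5, d_4 = (28 - 5^2)/3 = 3/3 = 1, a_4 = floor((5 + 5)/1) = 10.
  m_5 = 1*10 - 5 = 5, d_5 = (28 - 5^2)/1 = 3/1 = 3: (m_5, d_5) = (m_1, d_1) = (5, 3), so from here the quotients repeat a_1, ..., a_4; the period length is 4.
So sqrt(28) = [5; (3, 2, 3, 10)] with period length k = 4.
k is even, so the fundamental solution of x^2 - 28y^2 = 1 is (p_{k-1}, q_{k-1}) = (p_3, q_3); compute convergents through index 3.
Convergents (p_i = a_i*p_{i-1} + p_{i-2}, q_i = a_i*q_{i-1} + q_{i-2} with p_{-2}=0, p_{-1}=1, q_{-2}=1, q_{-1}=0):
  i=0: a_0=5, p_0 = 5*1 + 0 = 5, q_0 = 5*0 + 1 = 1.
  i=1: a_1=3, p_1 = 3*5 + 1 = 16, q_1 = 3*1 + 0 = 3.
  i=2: a_2=2, p_2 = 2*16 + 5 = 37, q_2 = 2*3 + 1 = 7.
  i=3: a_3=3, p_3 = 3*37 + 16 = 127, q_3 = 3*7 + 3 = 24.
Check: 127^2 - 28*24^2 = 16129 - 16128 = 1, so (x, y) = (127, 24) solves the equation, and by the theorem it is the least positive solution.

(x, y) = (127, 24)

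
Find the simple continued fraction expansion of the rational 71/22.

Run the Euclidean algorithm on 71 and 22; the successive quotients are the partial quotients a_0, a_1, ... (each step inverts the fractional part left over by the previous one):
  71 = 3*22 + 5, so a_0 = 3.
  22 = 4*5 + 2, so a_1 = 4.
  5 = 2*2 + 1, so a_2 = 2.
  2 = 2*1 + 0, so a_3 = 2.
The remainder reaches 0 after 4 divisions, so the expansion has 4 partial quotients, read off in order.

[3; 4, 2, 2]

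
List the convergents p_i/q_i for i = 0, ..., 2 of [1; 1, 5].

1/1, 2/1, 11/6

Using the convergent recurrence p_i = a_i*p_{i-1} + p_{i-2}, q_i = a_i*q_{i-1} + q_{i-2} with p_{-2}=0, p_{-1}=1, q_{-2}=1, q_{-1}=0:
  i=0: a_0=1, p_0 = 1*1 + 0 = 1, q_0 = 1*0 + 1 = 1.
  i=1: a_1=1, p_1 = 1*1 + 1 = 2, q_1 = 1*1 + 0 = 1.
  i=2: a_2=5, p_2 = 5*2 + 1 = 11, q_2 = 5*1 + 1 = 6.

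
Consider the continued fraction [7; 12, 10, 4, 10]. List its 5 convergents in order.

7/1, 85/12, 857/121, 3513/496, 35987/5081

Using the convergent recurrence p_i = a_i*p_{i-1} + p_{i-2}, q_i = a_i*q_{i-1} + q_{i-2} with p_{-2}=0, p_{-1}=1, q_{-2}=1, q_{-1}=0:
  i=0: a_0=7, p_0 = 7*1 + 0 = 7, q_0 = 7*0 + 1 = 1.
  i=1: a_1=12, p_1 = 12*7 + 1 = 85, q_1 = 12*1 + 0 = 12.
  i=2: a_2=10, p_2 = 10*85 + 7 = 857, q_2 = 10*12 + 1 = 121.
  i=3: a_3=4, p_3 = 4*857 + 85 = 3513, q_3 = 4*121 + 12 = 496.
  i=4: a_4=10, p_4 = 10*3513 + 857 = 35987, q_4 = 10*496 + 121 = 5081.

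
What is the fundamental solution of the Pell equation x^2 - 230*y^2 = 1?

(x, y) = (91, 6)

First expand sqrt(230) as a continued fraction. With x_i = (sqrt(230) + m_i)/d_i and (m_0, d_0) = (0, 1): a_0 = floor(sqrt(230)) = 15, since 15^2 = 225 <= 230 < 256 = 16^2.
Iterate m_{i+1} = d_i*a_i - m_i, d_{i+1} = (230 - m_{i+1}^2)/d_i, a_{i+1} = floor((a_0 + m_{i+1})/d_{i+1}):
  m_1 = 1*15 - 0 = 15, d_1 = (230 - 15^2)/1 = 5/1 = 5, a_1 = floor((15 + 15)/5) = 6.
  m_2 = 5*6 - 15 = 15, d_2 = (230 - 15^2)/5 = 5/5 = 1, a_2 = floor((15 + 15)/1) = 30.
  m_3 = 1*30 - 15 = 15, d_3 = (230 - 15^2)/1 = 5/1 = 5: (m_3, d_3) = (m_1, d_1) = (15, 5), so from here the quotients repeat a_1, a_2; the period length is 2.
So sqrt(230) = [15; (6, 30)] with period length k = 2.
k is even, so the fundamental solution of x^2 - 230y^2 = 1 is (p_{k-1}, q_{k-1}) = (p_1, q_1); compute convergents through index 1.
Convergents (p_i = a_i*p_{i-1} + p_{i-2}, q_i = a_i*q_{i-1} + q_{i-2} with p_{-2}=0, p_{-1}=1, q_{-2}=1, q_{-1}=0):
  i=0: a_0=15, p_0 = 15*1 + 0 = 15, q_0 = 15*0 + 1 = 1.
  i=1: a_1=6, p_1 = 6*15 + 1 = 91, q_1 = 6*1 + 0 = 6.
Check: 91^2 - 230*6^2 = 8281 - 8280 = 1, so (x, y) = (91, 6) solves the equation, and by the theorem it is the least positive solution.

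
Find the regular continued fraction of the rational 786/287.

[2; 1, 2, 1, 4, 1, 3, 3]

Run the Euclidean algorithm on 786 and 287; the successive quotients are the partial quotients a_0, a_1, ... (each step inverts the fractional part left over by the previous one):
  786 = 2*287 + 212, so a_0 = 2.
  287 = 1*212 + 75, so a_1 = 1.
  212 = 2*75 + 62, so a_2 = 2.
  75 = 1*62 + 13, so a_3 = 1.
  62 = 4*13 + 10, so a_4 = 4.
  13 = 1*10 + 3, so a_5 = 1.
  10 = 3*3 + 1, so a_6 = 3.
  3 = 3*1 + 0, so a_7 = 3.
The remainder reaches 0 after 8 divisions, so the expansion has 8 partial quotients, read off in order.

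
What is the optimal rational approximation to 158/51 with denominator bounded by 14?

Expand x = 158/51 as a continued fraction with the Euclidean algorithm:
  158 = 3*51 + 5, so a_0 = 3.
  51 = 10*5 + 1, so a_1 = 10.
  5 = 5*1 + 0, so a_2 = 5.
so x = [3; 10, 5].
Convergents (p_i = a_i*p_{i-1} + p_{i-2}, q_i = a_i*q_{i-1} + q_{i-2} with p_{-2}=0, p_{-1}=1, q_{-2}=1, q_{-1}=0), until the denominator exceeds 14:
  i=0: a_0=3, p_0 = 3*1 + 0 = 3, q_0 = 3*0 + 1 = 1.
  i=1: a_1=10, p_1 = 10*3 + 1 = 31, q_1 = 10*1 + 0 = 10.
  i=2: a_2=5, p_2 = 5*31 + 3 = 158, q_2 = 5*10 + 1 = 51.
q_2 = 51 > 14, so the last convergent with denominator <= 14 is p_1/q_1 = 31/10.
The closest fraction with denominator <= 14 is either p_1/q_1 or the intermediate fraction (k*p_1 + p_0)/(k*q_1 + q_0) with the largest k >= 1 whose denominator stays <= 14; these approach x as k grows, and every other convergent or intermediate fraction in range is farther away.
Largest k: floor((14 - q_0)/q_1) = floor((14 - 1)/10) = 1.
That gives (1*31 + 3)/(1*10 + 1) = 34/11.
Compare the errors: |x - 31/10| = |158*10 - 31*51|/(51*10) = 1/510, and |x - 34/11| = |158*11 - 34*51|/(51*11) = 4/561.
Cross-multiplying, 1*561 = 561 < 2040 = 4*510, so 1/510 is smaller: the convergent 31/10 is closer to x than 34/11.

31/10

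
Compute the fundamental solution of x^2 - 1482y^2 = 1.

First expand sqrt(1482) as a continued fraction. With x_i = (sqrt(1482) + m_i)/d_i and (m_0, d_0) = (0, 1): a_0 = floor(sqrt(1482)) = 38, since 38^2 = 1444 <= 1482 < 1521 = 39^2.
Iterate m_{i+1} = d_i*a_i - m_i, d_{i+1} = (1482 - m_{i+1}^2)/d_i, a_{i+1} = floor((a_0 + m_{i+1})/d_{i+1}):
  m_1 = 1*38 - 0 = 38, d_1 = (1482 - 38^2)/1 = 38/1 = 38, a_1 = floor((38 + 38)/38) = 2.
  m_2 = 38*2 - 38 = 38, d_2 = (1482 - 38^2)/38 = 38/38 = 1, a_2 = floor((38 + 38)/1) = 76.
  m_3 = 1*76 - 38 = 38, d_3 = (1482 - 38^2)/1 = 38/1 = 38: (m_3, d_3) = (m_1, d_1) = (38, 38), so from here the quotients repeat a_1, a_2; the period length is 2.
So sqrt(1482) = [38; (2, 76)] with period length k = 2.
k is even, so the fundamental solution of x^2 - 1482y^2 = 1 is (p_{k-1}, q_{k-1}) = (p_1, q_1); compute convergents through index 1.
Convergents (p_i = a_i*p_{i-1} + p_{i-2}, q_i = a_i*q_{i-1} + q_{i-2} with p_{-2}=0, p_{-1}=1, q_{-2}=1, q_{-1}=0):
  i=0: a_0=38, p_0 = 38*1 + 0 = 38, q_0 = 38*0 + 1 = 1.
  i=1: a_1=2, p_1 = 2*38 + 1 = 77, q_1 = 2*1 + 0 = 2.
Check: 77^2 - 1482*2^2 = 5929 - 5928 = 1, so (x, y) = (77, 2) solves the equation, and by the theorem it is the least positive solution.

(x, y) = (77, 2)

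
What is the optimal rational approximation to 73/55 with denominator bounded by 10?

Expand x = 73/55 as a continued fraction with the Euclidean algorithm:
  73 = 1*55 + 18, so a_0 = 1.
  55 = 3*18 + 1, so a_1 = 3.
  18 = 18*1 + 0, so a_2 = 18.
so x = [1; 3, 18].
Convergents (p_i = a_i*p_{i-1} + p_{i-2}, q_i = a_i*q_{i-1} + q_{i-2} with p_{-2}=0, p_{-1}=1, q_{-2}=1, q_{-1}=0), until the denominator exceeds 10:
  i=0: a_0=1, p_0 = 1*1 + 0 = 1, q_0 = 1*0 + 1 = 1.
  i=1: a_1=3, p_1 = 3*1 + 1 = 4, q_1 = 3*1 + 0 = 3.
  i=2: a_2=18, p_2 = 18*4 + 1 = 73, q_2 = 18*3 + 1 = 55.
q_2 = 55 > 10, so the last convergent with denominator <= 10 is p_1/q_1 = 4/3.
The closest fraction with denominator <= 10 is either p_1/q_1 or the intermediate fraction (k*p_1 + p_0)/(k*q_1 + q_0) with the largest k >= 1 whose denominator stays <= 10; these approach x as k grows, and every other convergent or intermediate fraction in range is farther away.
Largest k: floor((10 - q_0)/q_1) = floor((10 - 1)/3) = 3.
That gives (3*4 + 1)/(3*3 + 1) = 13/10.
Compare the errors: |x - 4/3| = |73*3 - 4*55|/(55*3) = 1/165, and |x - 13/10| = |73*10 - 13*55|/(55*10) = 15/550.
Cross-multiplying, 1*550 = 550 < 2475 = 15*165, so 1/165 is smaller: the convergent 4/3 is closer to x than 13/10.

4/3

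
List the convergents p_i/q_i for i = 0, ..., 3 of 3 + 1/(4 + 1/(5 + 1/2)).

3/1, 13/4, 68/21, 149/46

Using the convergent recurrence p_i = a_i*p_{i-1} + p_{i-2}, q_i = a_i*q_{i-1} + q_{i-2} with p_{-2}=0, p_{-1}=1, q_{-2}=1, q_{-1}=0:
  i=0: a_0=3, p_0 = 3*1 + 0 = 3, q_0 = 3*0 + 1 = 1.
  i=1: a_1=4, p_1 = 4*3 + 1 = 13, q_1 = 4*1 + 0 = 4.
  i=2: a_2=5, p_2 = 5*13 + 3 = 68, q_2 = 5*4 + 1 = 21.
  i=3: a_3=2, p_3 = 2*68 + 13 = 149, q_3 = 2*21 + 4 = 46.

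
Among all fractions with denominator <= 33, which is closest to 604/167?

47/13

Expand x = 604/167 as a continued fraction with the Euclidean algorithm:
  604 = 3*167 + 103, so a_0 = 3.
  167 = 1*103 + 64, so a_1 = 1.
  103 = 1*64 + 39, so a_2 = 1.
  64 = 1*39 + 25, so a_3 = 1.
  39 = 1*25 + 14, so a_4 = 1.
  25 = 1*14 + 11, so a_5 = 1.
  14 = 1*11 + 3, so a_6 = 1.
  11 = 3*3 + 2, so a_7 = 3.
  3 = 1*2 + 1, so a_8 = 1.
  2 = 2*1 + 0, so a_9 = 2.
so x = [3; 1, 1, 1, 1, 1, 1, 3, 1, 2].
Convergents (p_i = a_i*p_{i-1} + p_{i-2}, q_i = a_i*q_{i-1} + q_{i-2} with p_{-2}=0, p_{-1}=1, q_{-2}=1, q_{-1}=0), until the denominator exceeds 33:
  i=0: a_0=3, p_0 = 3*1 + 0 = 3, q_0 = 3*0 + 1 = 1.
  i=1: a_1=1, p_1 = 1*3 + 1 = 4, q_1 = 1*1 + 0 = 1.
  i=2: a_2=1, p_2 = 1*4 + 3 = 7, q_2 = 1*1 + 1 = 2.
  i=3: a_3=1, p_3 = 1*7 + 4 = 11, q_3 = 1*2 + 1 = 3.
  i=4: a_4=1, p_4 = 1*11 + 7 = 18, q_4 = 1*3 + 2 = 5.
  i=5: a_5=1, p_5 = 1*18 + 11 = 29, q_5 = 1*5 + 3 = 8.
  i=6: a_6=1, p_6 = 1*29 + 18 = 47, q_6 = 1*8 + 5 = 13.
  i=7: a_7=3, p_7 = 3*47 + 29 = 170, q_7 = 3*13 + 8 = 47.
q_7 = 47 > 33, so the last convergent with denominator <= 33 is p_6/q_6 = 47/13.
The closest fraction with denominator <= 33 is either p_6/q_6 or the intermediate fraction (k*p_6 + p_5)/(k*q_6 + q_5) with the largest k >= 1 whose denominator stays <= 33; these approach x as k grows, and every other convergent or intermediate fraction in range is farther away.
Largest k: floor((33 - q_5)/q_6) = floor((33 - 8)/13) = 1.
That gives (1*47 + 29)/(1*13 + 8) = 76/21.
Compare the errors: |x - 47/13| = |604*13 - 47*167|/(167*13) = 3/2171, and |x - 76/21| = |604*21 - 76*167|/(167*21) = 8/3507.
Cross-multiplying, 3*3507 = 10521 < 17368 = 8*2171, so 3/2171 is smaller: the convergent 47/13 is closer to x than 76/21.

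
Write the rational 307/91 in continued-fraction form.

[3; 2, 1, 2, 11]

Run the Euclidean algorithm on 307 and 91; the successive quotients are the partial quotients a_0, a_1, ... (each step inverts the fractional part left over by the previous one):
  307 = 3*91 + 34, so a_0 = 3.
  91 = 2*34 + 23, so a_1 = 2.
  34 = 1*23 + 11, so a_2 = 1.
  23 = 2*11 + 1, so a_3 = 2.
  11 = 11*1 + 0, so a_4 = 11.
The remainder reaches 0 after 5 divisions, so the expansion has 5 partial quotients, read off in order.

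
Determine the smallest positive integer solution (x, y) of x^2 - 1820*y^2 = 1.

(x, y) = (8191, 192)

First expand sqrt(1820) as a continued fraction. With x_i = (sqrt(1820) + m_i)/d_i and (m_0, d_0) = (0, 1): a_0 = floor(sqrt(1820)) = 42, since 42^2 = 1764 <= 1820 < 1849 = 43^2.
Iterate m_{i+1} = d_i*a_i - m_i, d_{i+1} = (1820 - m_{i+1}^2)/d_i, a_{i+1} = floor((a_0 + m_{i+1})/d_{i+1}):
  m_1 = 1*42 - 0 = 42, d_1 = (1820 - 42^2)/1 = 56/1 = 56, a_1 = floor((42 + 42)/56) = 1.
  m_2 = 56*1 - 42 = 14, d_2 = (1820 - 14^2)/56 = 1624/56 = 29, a_2 = floor((42 + 14)/29) = 1.
  m_3 = 29*1 - 14 = 15, d_3 = (1820 - 15^2)/29 = 1595/29 = 55, a_3 = floor((42 + 15)/55) = 1.
  m_4 = 55*1 - 15 = 40, d_4 = (1820 - 40^2)/55 = 220/55 = 4, a_4 = floor((42 + 40)/4) = 20.
  m_5 = 4*20 - 40 = 40, d_5 = (1820 - 40^2)/4 = 220/4 = 55, a_5 = floor((42 + 40)/55) = 1.
  m_6 = 55*1 - 40 = 15, d_6 = (1820 - 15^2)/55 = 1595/55 = 29, a_6 = floor((42 + 15)/29) = 1.
  m_7 = 29*1 - 15 = 14, d_7 = (1820 - 14^2)/29 = 1624/29 = 56, a_7 = floor((42 + 14)/56) = 1.
  m_8 = 56*1 - 14 = 42, d_8 = (1820 - 42^2)/56 = 56/56 = 1, a_8 = floor((42 + 42)/1) = 84.
  m_9 = 1*84 - 42 = 42, d_9 = (1820 - 42^2)/1 = 56/1 = 56: (m_9, d_9) = (m_1, d_1) = (42, 56), so from here the quotients repeat a_1, ..., a_8; the period length is 8.
So sqrt(1820) = [42; (1, 1, 1, 20, 1, 1, 1, 84)] with period length k = 8.
k is even, so the fundamental solution of x^2 - 1820y^2 = 1 is (p_{k-1}, q_{k-1}) = (p_7, q_7); compute convergents through index 7.
Convergents (p_i = a_i*p_{i-1} + p_{i-2}, q_i = a_i*q_{i-1} + q_{i-2} with p_{-2}=0, p_{-1}=1, q_{-2}=1, q_{-1}=0):
  i=0: a_0=42, p_0 = 42*1 + 0 = 42, q_0 = 42*0 + 1 = 1.
  i=1: a_1=1, p_1 = 1*42 + 1 = 43, q_1 = 1*1 + 0 = 1.
  i=2: a_2=1, p_2 = 1*43 + 42 = 85, q_2 = 1*1 + 1 = 2.
  i=3: a_3=1, p_3 = 1*85 + 43 = 128, q_3 = 1*2 + 1 = 3.
  i=4: a_4=20, p_4 = 20*128 + 85 = 2645, q_4 = 20*3 + 2 = 62.
  i=5: a_5=1, p_5 = 1*2645 + 128 = 2773, q_5 = 1*62 + 3 = 65.
  i=6: a_6=1, p_6 = 1*2773 + 2645 = 5418, q_6 = 1*65 + 62 = 127.
  i=7: a_7=1, p_7 = 1*5418 + 2773 = 8191, q_7 = 1*127 + 65 = 192.
Check: 8191^2 - 1820*192^2 = 67092481 - 67092480 = 1, so (x, y) = (8191, 192) solves the equation, and by the theorem it is the least positive solution.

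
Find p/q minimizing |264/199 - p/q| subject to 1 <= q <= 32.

Expand x = 264/199 as a continued fraction with the Euclidean algorithm:
  264 = 1*199 + 65, so a_0 = 1.
  199 = 3*65 + 4, so a_1 = 3.
  65 = 16*4 + 1, so a_2 = 16.
  4 = 4*1 + 0, so a_3 = 4.
so x = [1; 3, 16, 4].
Convergents (p_i = a_i*p_{i-1} + p_{i-2}, q_i = a_i*q_{i-1} + q_{i-2} with p_{-2}=0, p_{-1}=1, q_{-2}=1, q_{-1}=0), until the denominator exceeds 32:
  i=0: a_0=1, p_0 = 1*1 + 0 = 1, q_0 = 1*0 + 1 = 1.
  i=1: a_1=3, p_1 = 3*1 + 1 = 4, q_1 = 3*1 + 0 = 3.
  i=2: a_2=16, p_2 = 16*4 + 1 = 65, q_2 = 16*3 + 1 = 49.
q_2 = 49 > 32, so the last convergent with denominator <= 32 is p_1/q_1 = 4/3.
The closest fraction with denominator <= 32 is either p_1/q_1 or the intermediate fraction (k*p_1 + p_0)/(k*q_1 + q_0) with the largest k >= 1 whose denominator stays <= 32; these approach x as k grows, and every other convergent or intermediate fraction in range is farther away.
Largest k: floor((32 - q_0)/q_1) = floor((32 - 1)/3) = 10.
That gives (10*4 + 1)/(10*3 + 1) = 41/31.
Compare the errors: |x - 4/3| = |264*3 - 4*199|/(199*3) = 4/597, and |x - 41/31| = |264*31 - 41*199|/(199*31) = 25/6169.
Cross-multiplying, 25*597 = 14925 < 24676 = 4*6169, so 25/6169 is smaller: the intermediate fraction 41/31 is closer to x than 4/3.

41/31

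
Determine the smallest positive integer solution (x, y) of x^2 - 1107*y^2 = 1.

First expand sqrt(1107) as a continued fraction. With x_i = (sqrt(1107) + m_i)/d_i and (m_0, d_0) = (0, 1): a_0 = floor(sqrt(1107)) = 33, since 33^2 = 1089 <= 1107 < 1156 = 34^2.
Iterate m_{i+1} = d_i*a_i - m_i, d_{i+1} = (1107 - m_{i+1}^2)/d_i, a_{i+1} = floor((a_0 + m_{i+1})/d_{i+1}):
  m_1 = 1*33 - 0 = 33, d_1 = (1107 - 33^2)/1 = 18/1 = 18, a_1 = floor((33 + 33)/18) = 3.
  m_2 = 18*3 - 33 = 21, d_2 = (1107 - 21^2)/18 = 666/18 = 37, a_2 = floor((33 + 21)/37) = 1.
  m_3 = 37*1 - 21 = 16, d_3 = (1107 - 16^2)/37 = 851/37 = 23, a_3 = floor((33 + 16)/23) = 2.
  m_4 = 23*2 - 16 = 30, d_4 = (1107 - 30^2)/23 = 207/23 = 9, a_4 = floor((33 + 30)/9) = 7.
  m_5 = 9*7 - 30 = 33, d_5 = (1107 - 33^2)/9 = 18/9 = 2, a_5 = floor((33 + 33)/2) = 33.
  m_6 = 2*33 - 33 = 33, d_6 = (1107 - 33^2)/2 = 18/2 = 9, a_6 = floor((33 + 33)/9) = 7.
  m_7 = 9*7 - 33 = 30, d_7 = (1107 - 30^2)/9 = 207/9 = 23, a_7 = floor((33 + 30)/23) = 2.
  m_8 = 23*2 - 30 = 16, d_8 = (1107 - 16^2)/23 = 851/23 = 37, a_8 = floor((33 + 16)/37) = 1.
  m_9 = 37*1 - 16 = 21, d_9 = (1107 - 21^2)/37 = 666/37 = 18, a_9 = floor((33 + 21)/18) = 3.
  m_10 = 18*3 - 21 = 33, d_10 = (1107 - 33^2)/18 = 18/18 = 1, a_10 = floor((33 + 33)/1) = 66.
  m_11 = 1*66 - 33 = 33, d_11 = (1107 - 33^2)/1 = 18/1 = 18: (m_11, d_11) = (m_1, d_1) = (33, 18), so from here the quotients repeat a_1, ..., a_10; the period length is 10.
So sqrt(1107) = [33; (3, 1, 2, 7, 33, 7, 2, 1, 3, 66)] with period length k = 10.
k is even, so the fundamental solution of x^2 - 1107y^2 = 1 is (p_{k-1}, q_{k-1}) = (p_9, q_9); compute convergents through index 9.
Convergents (p_i = a_i*p_{i-1} + p_{i-2}, q_i = a_i*q_{i-1} + q_{i-2} with p_{-2}=0, p_{-1}=1, q_{-2}=1, q_{-1}=0):
  i=0: a_0=33, p_0 = 33*1 + 0 = 33, q_0 = 33*0 + 1 = 1.
  i=1: a_1=3, p_1 = 3*33 + 1 = 100, q_1 = 3*1 + 0 = 3.
  i=2: a_2=1, p_2 = 1*100 + 33 = 133, q_2 = 1*3 + 1 = 4.
  i=3: a_3=2, p_3 = 2*133 + 100 = 366, q_3 = 2*4 + 3 = 11.
  i=4: a_4=7, p_4 = 7*366 + 133 = 2695, q_4 = 7*11 + 4 = 81.
  i=5: a_5=33, p_5 = 33*2695 + 366 = 89301, q_5 = 33*81 + 11 = 2684.
  i=6: a_6=7, p_6 = 7*89301 + 2695 = 627802, q_6 = 7*2684 + 81 = 18869.
  i=7: a_7=2, p_7 = 2*627802 + 89301 = 1344905, q_7 = 2*18869 + 2684 = 40422.
  i=8: a_8=1, p_8 = 1*1344905 + 627802 = 1972707, q_8 = 1*40422 + 18869 = 59291.
  i=9: a_9=3, p_9 = 3*1972707 + 1344905 = 7263026, q_9 = 3*59291 + 40422 = 218295.
Check: 7263026^2 - 1107*218295^2 = 52751546676676 - 52751546676675 = 1, so (x, y) = (7263026, 218295) solves the equation, and by the theorem it is the least positive solution.

(x, y) = (7263026, 218295)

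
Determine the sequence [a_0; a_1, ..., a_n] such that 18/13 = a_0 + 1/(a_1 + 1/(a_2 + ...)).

[1; 2, 1, 1, 2]

Run the Euclidean algorithm on 18 and 13; the successive quotients are the partial quotients a_0, a_1, ... (each step inverts the fractional part left over by the previous one):
  18 = 1*13 + 5, so a_0 = 1.
  13 = 2*5 + 3, so a_1 = 2.
  5 = 1*3 + 2, so a_2 = 1.
  3 = 1*2 + 1, so a_3 = 1.
  2 = 2*1 + 0, so a_4 = 2.
The remainder reaches 0 after 5 divisions, so the expansion has 5 partial quotients, read off in order.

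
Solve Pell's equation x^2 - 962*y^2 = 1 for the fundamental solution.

(x, y) = (1923, 62)

First expand sqrt(962) as a continued fraction. With x_i = (sqrt(962) + m_i)/d_i and (m_0, d_0) = (0, 1): a_0 = floor(sqrt(962)) = 31, since 31^2 = 961 <= 962 < 1024 = 32^2.
Iterate m_{i+1} = d_i*a_i - m_i, d_{i+1} = (962 - m_{i+1}^2)/d_i, a_{i+1} = floor((a_0 + m_{i+1})/d_{i+1}):
  m_1 = 1*31 - 0 = 31, d_1 = (962 - 31^2)/1 = 1/1 = 1, a_1 = floor((31 + 31)/1) = 62.
  m_2 = 1*62 - 31 = 31, d_2 = (962 - 31^2)/1 = 1/1 = 1: (m_2, d_2) = (m_1, d_1) = (31, 1), so from here the quotient a_1 repeats; the period length is 1.
So sqrt(962) = [31; (62)] with period length k = 1.
k is odd, so (p_{k-1}, q_{k-1}) only solves x^2 - 962y^2 = -1 and the fundamental solution of x^2 - 962y^2 = 1 is (p_{2k-1}, q_{2k-1}) = (p_1, q_1); compute convergents through index 1, running through the period twice.
Convergents (p_i = a_i*p_{i-1} + p_{i-2}, q_i = a_i*q_{i-1} + q_{i-2} with p_{-2}=0, p_{-1}=1, q_{-2}=1, q_{-1}=0):
  i=0: a_0=31, p_0 = 31*1 + 0 = 31, q_0 = 31*0 + 1 = 1.
  i=1: a_1=62, p_1 = 62*31 + 1 = 1923, q_1 = 62*1 + 0 = 62.
Indeed p_0^2 - 962*q_0^2 = 961 - 962 = -1, not +1.
Check: 1923^2 - 962*62^2 = 3697929 - 3697928 = 1, so (x, y) = (1923, 62) solves the equation, and by the theorem it is the least positive solution.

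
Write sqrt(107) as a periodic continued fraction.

[10; (2, 1, 9, 1, 2, 20)]

Write x_i = (sqrt(107) + m_i)/d_i with (m_0, d_0) = (0, 1). a_0 = floor(sqrt(107)) = 10, since 10^2 = 100 <= 107 < 121 = 11^2.
Iterate m_{i+1} = d_i*a_i - m_i, d_{i+1} = (107 - m_{i+1}^2)/d_i, a_{i+1} = floor((a_0 + m_{i+1})/d_{i+1}):
  m_1 = 1*10 - 0 = 10, d_1 = (107 - 10^2)/1 = 7/1 = 7, a_1 = floor((10 + 10)/7) = 2.
  m_2 = 7*2 - 10 = 4, d_2 = (107 - 4^2)/7 = 91/7 = 13, a_2 = floor((10 + 4)/13) = 1.
  m_3 = 13*1 - 4 = 9, d_3 = (107 - 9^2)/13 = 26/13 = 2, a_3 = floor((10 + 9)/2) = 9.
  m_4 = 2*9 - 9 = 9, d_4 = (107 - 9^2)/2 = 26/2 = 13, a_4 = floor((10 + 9)/13) = 1.
  m_5 = 13*1 - 9 = 4, d_5 = (107 - 4^2)/13 = 91/13 = 7, a_5 = floor((10 + 4)/7) = 2.
  m_6 = 7*2 - 4 = 10, d_6 = (107 - 10^2)/7 = 7/7 = 1, a_6 = floor((10 + 10)/1) = 20.
  m_7 = 1*20 - 10 = 10, d_7 = (107 - 10^2)/1 = 7/1 = 7: (m_7, d_7) = (m_1, d_1) = (10, 7), so from here the quotients repeat a_1, ..., a_6; the period length is 6.
Hence the expansion of sqrt(107) is a_0 = 10 followed by the repeating block 2, 1, 9, 1, 2, 20 (period 6).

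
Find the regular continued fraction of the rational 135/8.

[16; 1, 7]

Run the Euclidean algorithm on 135 and 8; the successive quotients are the partial quotients a_0, a_1, ... (each step inverts the fractional part left over by the previous one):
  135 = 16*8 + 7, so a_0 = 16.
  8 = 1*7 + 1, so a_1 = 1.
  7 = 7*1 + 0, so a_2 = 7.
The remainder reaches 0 after 3 divisions, so the expansion has 3 partial quotients, read off in order.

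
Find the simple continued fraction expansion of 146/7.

[20; 1, 6]

Run the Euclidean algorithm on 146 and 7; the successive quotients are the partial quotients a_0, a_1, ... (each step inverts the fractional part left over by the previous one):
  146 = 20*7 + 6, so a_0 = 20.
  7 = 1*6 + 1, so a_1 = 1.
  6 = 6*1 + 0, so a_2 = 6.
The remainder reaches 0 after 3 divisions, so the expansion has 3 partial quotients, read off in order.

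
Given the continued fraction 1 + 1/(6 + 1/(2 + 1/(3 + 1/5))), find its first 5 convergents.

1/1, 7/6, 15/13, 52/45, 275/238

Using the convergent recurrence p_i = a_i*p_{i-1} + p_{i-2}, q_i = a_i*q_{i-1} + q_{i-2} with p_{-2}=0, p_{-1}=1, q_{-2}=1, q_{-1}=0:
  i=0: a_0=1, p_0 = 1*1 + 0 = 1, q_0 = 1*0 + 1 = 1.
  i=1: a_1=6, p_1 = 6*1 + 1 = 7, q_1 = 6*1 + 0 = 6.
  i=2: a_2=2, p_2 = 2*7 + 1 = 15, q_2 = 2*6 + 1 = 13.
  i=3: a_3=3, p_3 = 3*15 + 7 = 52, q_3 = 3*13 + 6 = 45.
  i=4: a_4=5, p_4 = 5*52 + 15 = 275, q_4 = 5*45 + 13 = 238.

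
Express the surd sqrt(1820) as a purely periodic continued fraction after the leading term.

[42; (1, 1, 1, 20, 1, 1, 1, 84)]

Write x_i = (sqrt(1820) + m_i)/d_i with (m_0, d_0) = (0, 1). a_0 = floor(sqrt(1820)) = 42, since 42^2 = 1764 <= 1820 < 1849 = 43^2.
Iterate m_{i+1} = d_i*a_i - m_i, d_{i+1} = (1820 - m_{i+1}^2)/d_i, a_{i+1} = floor((a_0 + m_{i+1})/d_{i+1}):
  m_1 = 1*42 - 0 = 42, d_1 = (1820 - 42^2)/1 = 56/1 = 56, a_1 = floor((42 + 42)/56) = 1.
  m_2 = 56*1 - 42 = 14, d_2 = (1820 - 14^2)/56 = 1624/56 = 29, a_2 = floor((42 + 14)/29) = 1.
  m_3 = 29*1 - 14 = 15, d_3 = (1820 - 15^2)/29 = 1595/29 = 55, a_3 = floor((42 + 15)/55) = 1.
  m_4 = 55*1 - 15 = 40, d_4 = (1820 - 40^2)/55 = 220/55 = 4, a_4 = floor((42 + 40)/4) = 20.
  m_5 = 4*20 - 40 = 40, d_5 = (1820 - 40^2)/4 = 220/4 = 55, a_5 = floor((42 + 40)/55) = 1.
  m_6 = 55*1 - 40 = 15, d_6 = (1820 - 15^2)/55 = 1595/55 = 29, a_6 = floor((42 + 15)/29) = 1.
  m_7 = 29*1 - 15 = 14, d_7 = (1820 - 14^2)/29 = 1624/29 = 56, a_7 = floor((42 + 14)/56) = 1.
  m_8 = 56*1 - 14 = 42, d_8 = (1820 - 42^2)/56 = 56/56 = 1, a_8 = floor((42 + 42)/1) = 84.
  m_9 = 1*84 - 42 = 42, d_9 = (1820 - 42^2)/1 = 56/1 = 56: (m_9, d_9) = (m_1, d_1) = (42, 56), so from here the quotients repeat a_1, ..., a_8; the period length is 8.
Hence the expansion of sqrt(1820) is a_0 = 42 followed by the repeating block 1, 1, 1, 20, 1, 1, 1, 84 (period 8).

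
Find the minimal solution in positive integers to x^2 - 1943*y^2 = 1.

(x, y) = (83751, 1900)

First expand sqrt(1943) as a continued fraction. With x_i = (sqrt(1943) + m_i)/d_i and (m_0, d_0) = (0, 1): a_0 = floor(sqrt(1943)) = 44, since 44^2 = 1936 <= 1943 < 2025 = 45^2.
Iterate m_{i+1} = d_i*a_i - m_i, d_{i+1} = (1943 - m_{i+1}^2)/d_i, a_{i+1} = floor((a_0 + m_{i+1})/d_{i+1}):
  m_1 = 1*44 - 0 = 44, d_1 = (1943 - 44^2)/1 = 7/1 = 7, a_1 = floor((44 + 44)/7) = 12.
  m_2 = 7*12 - 44 = 40, d_2 = (1943 - 40^2)/7 = 343/7 = 49, a_2 = floor((44 + 40)/49) = 1.
  m_3 = 49*1 - 40 = 9, d_3 = (1943 - 9^2)/49 = 1862/49 = 38, a_3 = floor((44 + 9)/38) = 1.
  m_4 = 38*1 - 9 = 29, d_4 = (1943 - 29^2)/38 = 1102/38 = 29, a_4 = floor((44 + 29)/29) = 2.
  m_5 = 29*2 - 29 = 29, d_5 = (1943 - 29^2)/29 = 1102/29 = 38, a_5 = floor((44 + 29)/38) = 1.
  m_6 = 38*1 - 29 = 9, d_6 = (1943 - 9^2)/38 = 1862/38 = 49, a_6 = floor((44 + 9)/49) = 1.
  m_7 = 49*1 - 9 = 40, d_7 = (1943 - 40^2)/49 = 343/49 = 7, a_7 = floor((44 + 40)/7) = 12.
  m_8 = 7*12 - 40 = 44, d_8 = (1943 - 44^2)/7 = 7/7 = 1, a_8 = floor((44 + 44)/1) = 88.
  m_9 = 1*88 - 44 = 44, d_9 = (1943 - 44^2)/1 = 7/1 = 7: (m_9, d_9) = (m_1, d_1) = (44, 7), so from here the quotients repeat a_1, ..., a_8; the period length is 8.
So sqrt(1943) = [44; (12, 1, 1, 2, 1, 1, 12, 88)] with period length k = 8.
k is even, so the fundamental solution of x^2 - 1943y^2 = 1 is (p_{k-1}, q_{k-1}) = (p_7, q_7); compute convergents through index 7.
Convergents (p_i = a_i*p_{i-1} + p_{i-2}, q_i = a_i*q_{i-1} + q_{i-2} with p_{-2}=0, p_{-1}=1, q_{-2}=1, q_{-1}=0):
  i=0: a_0=44, p_0 = 44*1 + 0 = 44, q_0 = 44*0 + 1 = 1.
  i=1: a_1=12, p_1 = 12*44 + 1 = 529, q_1 = 12*1 + 0 = 12.
  i=2: a_2=1, p_2 = 1*529 + 44 = 573, q_2 = 1*12 + 1 = 13.
  i=3: a_3=1, p_3 = 1*573 + 529 = 1102, q_3 = 1*13 + 12 = 25.
  i=4: a_4=2, p_4 = 2*1102 + 573 = 2777, q_4 = 2*25 + 13 = 63.
  i=5: a_5=1, p_5 = 1*2777 + 1102 = 3879, q_5 = 1*63 + 25 = 88.
  i=6: a_6=1, p_6 = 1*3879 + 2777 = 6656, q_6 = 1*88 + 63 = 151.
  i=7: a_7=12, p_7 = 12*6656 + 3879 = 83751, q_7 = 12*151 + 88 = 1900.
Check: 83751^2 - 1943*1900^2 = 7014230001 - 7014230000 = 1, so (x, y) = (83751, 1900) solves the equation, and by the theorem it is the least positive solution.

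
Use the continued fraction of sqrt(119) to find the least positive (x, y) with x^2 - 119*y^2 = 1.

(x, y) = (120, 11)

First expand sqrt(119) as a continued fraction. With x_i = (sqrt(119) + m_i)/d_i and (m_0, d_0) = (0, 1): a_0 = floor(sqrt(119)) = 10, since 10^2 = 100 <= 119 < 121 = 11^2.
Iterate m_{i+1} = d_i*a_i - m_i, d_{i+1} = (119 - m_{i+1}^2)/d_i, a_{i+1} = floor((a_0 + m_{i+1})/d_{i+1}):
  m_1 = 1*10 - 0 = 10, d_1 = (119 - 10^2)/1 = 19/1 = 19, a_1 = floor((10 + 10)/19) = 1.
  m_2 = 19*1 - 10 = 9, d_2 = (119 - 9^2)/19 = 38/19 = 2, a_2 = floor((10 + 9)/2) = 9.
  m_3 = 2*9 - 9 = 9, d_3 = (119 - 9^2)/2 = 38/2 = 19, a_3 = floor((10 + 9)/19) = 1.
  m_4 = 19*1 - 9 = 10, d_4 = (119 - 10^2)/19 = 19/19 = 1, a_4 = floor((10 + 10)/1) = 20.
  m_5 = 1*20 - 10 = 10, d_5 = (119 - 10^2)/1 = 19/1 = 19: (m_5, d_5) = (m_1, d_1) = (10, 19), so from here the quotients repeat a_1, ..., a_4; the period length is 4.
So sqrt(119) = [10; (1, 9, 1, 20)] with period length k = 4.
k is even, so the fundamental solution of x^2 - 119y^2 = 1 is (p_{k-1}, q_{k-1}) = (p_3, q_3); compute convergents through index 3.
Convergents (p_i = a_i*p_{i-1} + p_{i-2}, q_i = a_i*q_{i-1} + q_{i-2} with p_{-2}=0, p_{-1}=1, q_{-2}=1, q_{-1}=0):
  i=0: a_0=10, p_0 = 10*1 + 0 = 10, q_0 = 10*0 + 1 = 1.
  i=1: a_1=1, p_1 = 1*10 + 1 = 11, q_1 = 1*1 + 0 = 1.
  i=2: a_2=9, p_2 = 9*11 + 10 = 109, q_2 = 9*1 + 1 = 10.
  i=3: a_3=1, p_3 = 1*109 + 11 = 120, q_3 = 1*10 + 1 = 11.
Check: 120^2 - 119*11^2 = 14400 - 14399 = 1, so (x, y) = (120, 11) solves the equation, and by the theorem it is the least positive solution.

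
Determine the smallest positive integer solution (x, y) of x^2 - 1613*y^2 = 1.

(x, y) = (4416393, 109964)

First expand sqrt(1613) as a continued fraction. With x_i = (sqrt(1613) + m_i)/d_i and (m_0, d_0) = (0, 1): a_0 = floor(sqrt(1613)) = 40, since 40^2 = 1600 <= 1613 < 1681 = 41^2.
Iterate m_{i+1} = d_i*a_i - m_i, d_{i+1} = (1613 - m_{i+1}^2)/d_i, a_{i+1} = floor((a_0 + m_{i+1})/d_{i+1}):
  m_1 = 1*40 - 0 = 40, d_1 = (1613 - 40^2)/1 = 13/1 = 13, a_1 = floor((40 + 40)/13) = 6.
  m_2 = 13*6 - 40 = 38, d_2 = (1613 - 38^2)/13 = 169/13 = 13, a_2 = floor((40 + 38)/13) = 6.
  m_3 = 13*6 - 38 = 40, d_3 = (1613 - 40^2)/13 = 13/13 = 1, a_3 = floor((40 + 40)/1) = 80.
  m_4 = 1*80 - 40 = 40, d_4 = (1613 - 40^2)/1 = 13/1 = 13: (m_4, d_4) = (m_1, d_1) = (40, 13), so from here the quotients repeat a_1, ..., a_3; the period length is 3.
So sqrt(1613) = [40; (6, 6, 80)] with period length k = 3.
k is odd, so (p_{k-1}, q_{k-1}) only solves x^2 - 1613y^2 = -1 and the fundamental solution of x^2 - 1613y^2 = 1 is (p_{2k-1}, q_{2k-1}) = (p_5, q_5); compute convergents through index 5, running through the period twice.
Convergents (p_i = a_i*p_{i-1} + p_{i-2}, q_i = a_i*q_{i-1} + q_{i-2} with p_{-2}=0, p_{-1}=1, q_{-2}=1, q_{-1}=0):
  i=0: a_0=40, p_0 = 40*1 + 0 = 40, q_0 = 40*0 + 1 = 1.
  i=1: a_1=6, p_1 = 6*40 + 1 = 241, q_1 = 6*1 + 0 = 6.
  i=2: a_2=6, p_2 = 6*241 + 40 = 1486, q_2 = 6*6 + 1 = 37.
  i=3: a_3=80, p_3 = 80*1486 + 241 = 119121, q_3 = 80*37 + 6 = 2966.
  i=4: a_4=6, p_4 = 6*119121 + 1486 = 716212, q_4 = 6*2966 + 37 = 17833.
  i=5: a_5=6, p_5 = 6*716212 + 119121 = 4416393, q_5 = 6*17833 + 2966 = 109964.
Indeed p_2^2 - 1613*q_2^2 = 2208196 - 2208197 = -1, not +1.
Check: 4416393^2 - 1613*109964^2 = 19504527130449 - 19504527130448 = 1, so (x, y) = (4416393, 109964) solves the equation, and by the theorem it is the least positive solution.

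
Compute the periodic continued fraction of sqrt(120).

[10; (1, 20)]

Write x_i = (sqrt(120) + m_i)/d_i with (m_0, d_0) = (0, 1). a_0 = floor(sqrt(120)) = 10, since 10^2 = 100 <= 120 < 121 = 11^2.
Iterate m_{i+1} = d_i*a_i - m_i, d_{i+1} = (120 - m_{i+1}^2)/d_i, a_{i+1} = floor((a_0 + m_{i+1})/d_{i+1}):
  m_1 = 1*10 - 0 = 10, d_1 = (120 - 10^2)/1 = 20/1 = 20, a_1 = floor((10 + 10)/20) = 1.
  m_2 = 20*1 - 10 = 10, d_2 = (120 - 10^2)/20 = 20/20 = 1, a_2 = floor((10 + 10)/1) = 20.
  m_3 = 1*20 - 10 = 10, d_3 = (120 - 10^2)/1 = 20/1 = 20: (m_3, d_3) = (m_1, d_1) = (10, 20), so from here the quotients repeat a_1, a_2; the period length is 2.
Hence the expansion of sqrt(120) is a_0 = 10 followed by the repeating block 1, 20 (period 2).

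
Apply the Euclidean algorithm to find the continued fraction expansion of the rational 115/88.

Run the Euclidean algorithm on 115 and 88; the successive quotients are the partial quotients a_0, a_1, ... (each step inverts the fractional part left over by the previous one):
  115 = 1*88 + 27, so a_0 = 1.
  88 = 3*27 + 7, so a_1 = 3.
  27 = 3*7 + 6, so a_2 = 3.
  7 = 1*6 + 1, so a_3 = 1.
  6 = 6*1 + 0, so a_4 = 6.
The remainder reaches 0 after 5 divisions, so the expansion has 5 partial quotients, read off in order.

[1; 3, 3, 1, 6]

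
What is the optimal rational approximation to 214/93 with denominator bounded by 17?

Expand x = 214/93 as a continued fraction with the Euclidean algorithm:
  214 = 2*93 + 28, so a_0 = 2.
  93 = 3*28 + 9, so a_1 = 3.
  28 = 3*9 + 1, so a_2 = 3.
  9 = 9*1 + 0, so a_3 = 9.
so x = [2; 3, 3, 9].
Convergents (p_i = a_i*p_{i-1} + p_{i-2}, q_i = a_i*q_{i-1} + q_{i-2} with p_{-2}=0, p_{-1}=1, q_{-2}=1, q_{-1}=0), until the denominator exceeds 17:
  i=0: a_0=2, p_0 = 2*1 + 0 = 2, q_0 = 2*0 + 1 = 1.
  i=1: a_1=3, p_1 = 3*2 + 1 = 7, q_1 = 3*1 + 0 = 3.
  i=2: a_2=3, p_2 = 3*7 + 2 = 23, q_2 = 3*3 + 1 = 10.
  i=3: a_3=9, p_3 = 9*23 + 7 = 214, q_3 = 9*10 + 3 = 93.
q_3 = 93 > 17, so the last convergent with denominator <= 17 is p_2/q_2 = 23/10.
The closest fraction with denominator <= 17 is either p_2/q_2 or the intermediate fraction (k*p_2 + p_1)/(k*q_2 + q_1) with the largest k >= 1 whose denominator stays <= 17; these approach x as k grows, and every other convergent or intermediate fraction in range is farther away.
Largest k: floor((17 - q_1)/q_2) = floor((17 - 3)/10) = 1.
That gives (1*23 + 7)/(1*10 + 3) = 30/13.
Compare the errors: |x - 23/10| = |214*10 - 23*93|/(93*10) = 1/930, and |x - 30/13| = |214*13 - 30*93|/(93*13) = 8/1209.
Cross-multiplying, 1*1209 = 1209 < 7440 = 8*930, so 1/930 is smaller: the convergent 23/10 is closer to x than 30/13.

23/10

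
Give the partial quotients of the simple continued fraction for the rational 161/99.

[1; 1, 1, 1, 2, 12]

Run the Euclidean algorithm on 161 and 99; the successive quotients are the partial quotients a_0, a_1, ... (each step inverts the fractional part left over by the previous one):
  161 = 1*99 + 62, so a_0 = 1.
  99 = 1*62 + 37, so a_1 = 1.
  62 = 1*37 + 25, so a_2 = 1.
  37 = 1*25 + 12, so a_3 = 1.
  25 = 2*12 + 1, so a_4 = 2.
  12 = 12*1 + 0, so a_5 = 12.
The remainder reaches 0 after 6 divisions, so the expansion has 6 partial quotients, read off in order.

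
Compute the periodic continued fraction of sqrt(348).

Write x_i = (sqrt(348) + m_i)/d_i with (m_0, d_0) = (0, 1). a_0 = floor(sqrt(348)) = 18, since 18^2 = 324 <= 348 < 361 = 19^2.
Iterate m_{i+1} = d_i*a_i - m_i, d_{i+1} = (348 - m_{i+1}^2)/d_i, a_{i+1} = floor((a_0 + m_{i+1})/d_{i+1}):
  m_1 = 1*18 - 0 = 18, d_1 = (348 - 18^2)/1 = 24/1 = 24, a_1 = floor((18 + 18)/24) = 1.
  m_2 = 24*1 - 18 = 6, d_2 = (348 - 6^2)/24 = 312/24 = 13, a_2 = floor((18 + 6)/13) = 1.
  m_3 = 13*1 - 6 = 7, d_3 = (348 - 7^2)/13 = 299/13 = 23, a_3 = floor((18 + 7)/23) = 1.
  m_4 = 23*1 - 7 = 16, d_4 = (348 - 16^2)/23 = 92/23 = 4, a_4 = floor((18 + 16)/4) = 8.
  m_5 = 4*8 - 16 = 16, d_5 = (348 - 16^2)/4 = 92/4 = 23, a_5 = floor((18 + 16)/23) = 1.
  m_6 = 23*1 - 16 = 7, d_6 = (348 - 7^2)/23 = 299/23 = 13, a_6 = floor((18 + 7)/13) = 1.
  m_7 = 13*1 - 7 = 6, d_7 = (348 - 6^2)/13 = 312/13 = 24, a_7 = floor((18 + 6)/24) = 1.
  m_8 = 24*1 - 6 = 18, d_8 = (348 - 18^2)/24 = 24/24 = 1, a_8 = floor((18 + 18)/1) = 36.
  m_9 = 1*36 - 18 = 18, d_9 = (348 - 18^2)/1 = 24/1 = 24: (m_9, d_9) = (m_1, d_1) = (18, 24), so from here the quotients repeat a_1, ..., a_8; the period length is 8.
Hence the expansion of sqrt(348) is a_0 = 18 followed by the repeating block 1, 1, 1, 8, 1, 1, 1, 36 (period 8).

[18; (1, 1, 1, 8, 1, 1, 1, 36)]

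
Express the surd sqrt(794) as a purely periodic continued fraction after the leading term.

Write x_i = (sqrt(794) + m_i)/d_i with (m_0, d_0) = (0, 1). a_0 = floor(sqrt(794)) = 28, since 28^2 = 784 <= 794 < 841 = 29^2.
Iterate m_{i+1} = d_i*a_i - m_i, d_{i+1} = (794 - m_{i+1}^2)/d_i, a_{i+1} = floor((a_0 + m_{i+1})/d_{i+1}):
  m_1 = 1*28 - 0 = 28, d_1 = (794 - 28^2)/1 = 10/1 = 10, a_1 = floor((28 + 28)/10) = 5.
  m_2 = 10*5 - 28 = 22, d_2 = (794 - 22^2)/10 = 310/10 = 31, a_2 = floor((28 + 22)/31) = 1.
  m_3 = 31*1 - 22 = 9, d_3 = (794 - 9^2)/31 = 713/31 = 23, a_3 = floor((28 + 9)/23) = 1.
  m_4 = 23*1 - 9 = 14, d_4 = (794 - 14^2)/23 = 598/23 = 26, a_4 = floor((28 + 14)/26) = 1.
  m_5 = 26*1 - 14 = 12, d_5 = (794 - 12^2)/26 = 650/26 = 25, a_5 = floor((28 + 12)/25) = 1.
  m_6 = 25*1 - 12 = 13, d_6 = (794 - 13^2)/25 = 625/25 = 25, a_6 = floor((28 + 13)/25) = 1.
  m_7 = 25*1 - 13 = 12, d_7 = (794 - 12^2)/25 = 650/25 = 26, a_7 = floor((28 + 12)/26) = 1.
  m_8 = 26*1 - 12 = 14, d_8 = (794 - 14^2)/26 = 598/26 = 23, a_8 = floor((28 + 14)/23) = 1.
  m_9 = 23*1 - 14 = 9, d_9 = (794 - 9^2)/23 = 713/23 = 31, a_9 = floor((28 + 9)/31) = 1.
  m_10 = 31*1 - 9 = 22, d_10 = (794 - 22^2)/31 = 310/31 = 10, a_10 = floor((28 + 22)/10) = 5.
  m_11 = 10*5 - 22 = 28, d_11 = (794 - 28^2)/10 = 10/10 = 1, a_11 = floor((28 + 28)/1) = 56.
  m_12 = 1*56 - 28 = 28, d_12 = (794 - 28^2)/1 = 10/1 = 10: (m_12, d_12) = (m_1, d_1) = (28, 10), so from here the quotients repeat a_1, ..., a_11; the period length is 11.
Hence the expansion of sqrt(794) is a_0 = 28 followed by the repeating block 5, 1, 1, 1, 1, 1, 1, 1, 1, 5, 56 (period 11).

[28; (5, 1, 1, 1, 1, 1, 1, 1, 1, 5, 56)]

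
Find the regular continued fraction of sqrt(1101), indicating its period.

[33; (5, 1, 1, 16, 22, 16, 1, 1, 5, 66)]

Write x_i = (sqrt(1101) + m_i)/d_i with (m_0, d_0) = (0, 1). a_0 = floor(sqrt(1101)) = 33, since 33^2 = 1089 <= 1101 < 1156 = 34^2.
Iterate m_{i+1} = d_i*a_i - m_i, d_{i+1} = (1101 - m_{i+1}^2)/d_i, a_{i+1} = floor((a_0 + m_{i+1})/d_{i+1}):
  m_1 = 1*33 - 0 = 33, d_1 = (1101 - 33^2)/1 = 12/1 = 12, a_1 = floor((33 + 33)/12) = 5.
  m_2 = 12*5 - 33 = 27, d_2 = (1101 - 27^2)/12 = 372/12 = 31, a_2 = floor((33 + 27)/31) = 1.
  m_3 = 31*1 - 27 = 4, d_3 = (1101 - 4^2)/31 = 1085/31 = 35, a_3 = floor((33 + 4)/35) = 1.
  m_4 = 35*1 - 4 = 31, d_4 = (1101 - 31^2)/35 = 140/35 = 4, a_4 = floor((33 + 31)/4) = 16.
  m_5 = 4*16 - 31 = 33, d_5 = (1101 - 33^2)/4 = 12/4 = 3, a_5 = floor((33 + 33)/3) = 22.
  m_6 = 3*22 - 33 = 33, d_6 = (1101 - 33^2)/3 = 12/3 = 4, a_6 = floor((33 + 33)/4) = 16.
  m_7 = 4*16 - 33 = 31, d_7 = (1101 - 31^2)/4 = 140/4 = 35, a_7 = floor((33 + 31)/35) = 1.
  m_8 = 35*1 - 31 = 4, d_8 = (1101 - 4^2)/35 = 1085/35 = 31, a_8 = floor((33 + 4)/31) = 1.
  m_9 = 31*1 - 4 = 27, d_9 = (1101 - 27^2)/31 = 372/31 = 12, a_9 = floor((33 + 27)/12) = 5.
  m_10 = 12*5 - 27 = 33, d_10 = (1101 - 33^2)/12 = 12/12 = 1, a_10 = floor((33 + 33)/1) = 66.
  m_11 = 1*66 - 33 = 33, d_11 = (1101 - 33^2)/1 = 12/1 = 12: (m_11, d_11) = (m_1, d_1) = (33, 12), so from here the quotients repeat a_1, ..., a_10; the period length is 10.
Hence the expansion of sqrt(1101) is a_0 = 33 followed by the repeating block 5, 1, 1, 16, 22, 16, 1, 1, 5, 66 (period 10).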